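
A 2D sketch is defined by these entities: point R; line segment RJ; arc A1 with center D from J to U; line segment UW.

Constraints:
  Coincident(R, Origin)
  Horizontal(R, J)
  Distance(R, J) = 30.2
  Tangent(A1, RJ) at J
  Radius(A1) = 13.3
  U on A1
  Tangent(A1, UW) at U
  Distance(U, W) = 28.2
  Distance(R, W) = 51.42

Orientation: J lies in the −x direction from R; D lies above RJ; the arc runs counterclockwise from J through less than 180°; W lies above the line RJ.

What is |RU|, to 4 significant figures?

24.71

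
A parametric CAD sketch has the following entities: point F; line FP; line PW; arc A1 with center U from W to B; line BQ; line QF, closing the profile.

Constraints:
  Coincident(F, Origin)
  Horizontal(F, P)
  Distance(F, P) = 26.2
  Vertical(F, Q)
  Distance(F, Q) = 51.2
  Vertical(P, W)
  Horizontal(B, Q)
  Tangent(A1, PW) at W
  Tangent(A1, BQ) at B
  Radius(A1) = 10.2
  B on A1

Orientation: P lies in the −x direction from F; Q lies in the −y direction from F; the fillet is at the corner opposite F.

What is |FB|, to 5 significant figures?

53.642

F is at the origin; FP is horizontal with |FP| = 26.2 and P on the −x side, so P = (-26.200, 0.0000). FQ is vertical with |FQ| = 51.2 and Q on the −y side, so Q = (0.0000, -51.200). The virtual corner opposite F is at (-26.200, -51.200). A1 meets PW tangentially, so UW is at right angles to PW and tangency of A1 to BQ means the radius UB is perpendicular to BQ, with radius 10.2, so the center U sits 10.2 in from both sides at U = (-16.000, -41.000). That places the tangent points at W = (-26.200, -41.000) on PW and B = (-16.000, -51.200) on BQ. Then |FB| = |B − F| = 53.642.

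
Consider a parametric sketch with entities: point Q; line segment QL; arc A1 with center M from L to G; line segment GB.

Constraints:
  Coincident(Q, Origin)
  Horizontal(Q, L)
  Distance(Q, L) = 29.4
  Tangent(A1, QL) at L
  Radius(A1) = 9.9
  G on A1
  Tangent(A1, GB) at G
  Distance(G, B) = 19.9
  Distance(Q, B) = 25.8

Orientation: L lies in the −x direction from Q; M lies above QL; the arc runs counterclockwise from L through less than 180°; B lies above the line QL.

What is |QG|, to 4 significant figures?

21.28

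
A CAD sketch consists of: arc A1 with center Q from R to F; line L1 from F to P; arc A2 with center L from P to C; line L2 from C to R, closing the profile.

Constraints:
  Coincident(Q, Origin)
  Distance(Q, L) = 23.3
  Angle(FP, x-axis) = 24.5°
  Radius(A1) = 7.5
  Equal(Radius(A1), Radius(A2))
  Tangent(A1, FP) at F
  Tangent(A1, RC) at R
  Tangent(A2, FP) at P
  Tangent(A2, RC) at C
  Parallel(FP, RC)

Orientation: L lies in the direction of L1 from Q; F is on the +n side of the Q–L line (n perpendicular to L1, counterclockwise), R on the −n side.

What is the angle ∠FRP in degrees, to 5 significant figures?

57.228°

The slot axis is L1's direction at 24.5°, so u = (cos 24.5°, sin 24.5°) = (0.90996, 0.41469) and n = (−sin 24.5°, cos 24.5°) = (-0.41469, 0.90996). Q is at the origin and L lies 23.3 along u from Q, so L = 23.3·u = (21.202, 9.6624). Tangency of A1 to both parallel lines with radius 7.5 puts F and R at Q ± 7.5·n: F = (-3.1102, 6.8247), R = (3.1102, -6.8247). Equal radii place P and C the same way about L: P = L + 7.5·n = (18.092, 16.487), C = L − 7.5·n = (24.312, 2.8376). Then cos ∠FRP = RF·RP / (|RF||RP|), giving 57.228°.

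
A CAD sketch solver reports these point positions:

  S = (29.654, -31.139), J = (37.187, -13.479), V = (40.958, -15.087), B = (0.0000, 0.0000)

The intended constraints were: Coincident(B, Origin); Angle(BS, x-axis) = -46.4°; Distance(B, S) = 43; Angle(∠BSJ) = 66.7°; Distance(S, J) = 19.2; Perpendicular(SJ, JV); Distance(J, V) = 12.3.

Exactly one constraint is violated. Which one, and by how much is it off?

Distance(J, V) = 12.3 — off by 8.20.

B = (0.00, 0.00) ✓; BS at -46.40° ✓; |BS| = 43.00 ✓; ∠BSJ = 66.70° ✓; |SJ| = 19.20 ✓; ∠(SJ, JV) = 89.99° ✓; |JV| = 4.100 ✗.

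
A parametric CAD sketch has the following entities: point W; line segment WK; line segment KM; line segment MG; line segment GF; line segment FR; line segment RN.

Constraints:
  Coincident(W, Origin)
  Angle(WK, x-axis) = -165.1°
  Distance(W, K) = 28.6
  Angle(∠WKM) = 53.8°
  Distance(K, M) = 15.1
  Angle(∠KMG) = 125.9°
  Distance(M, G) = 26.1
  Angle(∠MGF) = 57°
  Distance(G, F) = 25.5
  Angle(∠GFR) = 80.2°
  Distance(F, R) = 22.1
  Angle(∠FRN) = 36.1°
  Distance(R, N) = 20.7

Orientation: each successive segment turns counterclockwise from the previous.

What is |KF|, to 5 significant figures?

22.969

W is at the origin; WK runs at -165.1° with length 28.6, so K = (-27.638, -7.3540). ∠WKM = 53.8° gives KM at -38.900° from the x-axis; with |KM| = 15.1, M = (-15.887, -16.836). ∠KMG = 125.9° gives MG at 15.200° from the x-axis; with |MG| = 26.1, G = (9.3000, -9.9931). ∠MGF = 57.0° gives GF at 138.20° from the x-axis; with |GF| = 25.5, F = (-9.7096, 7.0035). Then |KF| = |F − K| = 22.969.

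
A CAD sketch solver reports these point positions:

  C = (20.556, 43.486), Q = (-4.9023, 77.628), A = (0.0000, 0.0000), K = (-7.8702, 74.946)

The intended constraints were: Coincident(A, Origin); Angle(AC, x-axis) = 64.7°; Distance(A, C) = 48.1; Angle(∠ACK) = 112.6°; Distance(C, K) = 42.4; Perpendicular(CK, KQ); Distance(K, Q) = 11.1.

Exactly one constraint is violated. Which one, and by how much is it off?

Distance(K, Q) = 11.1 — off by 7.10.

A = (0.00, 0.00) ✓; AC at 64.70° ✓; |AC| = 48.10 ✓; ∠ACK = 112.6° ✓; |CK| = 42.40 ✓; ∠(CK, KQ) = 90.00° ✓; |KQ| = 4.000 ✗.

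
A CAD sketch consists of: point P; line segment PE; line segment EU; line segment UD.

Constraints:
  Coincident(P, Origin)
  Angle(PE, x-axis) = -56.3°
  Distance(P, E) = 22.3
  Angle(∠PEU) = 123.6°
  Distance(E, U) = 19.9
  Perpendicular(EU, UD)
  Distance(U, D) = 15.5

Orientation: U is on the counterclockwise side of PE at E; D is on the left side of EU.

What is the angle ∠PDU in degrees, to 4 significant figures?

95.45°

P is at the origin; PE runs at -56.3° with length 22.3, so E = 22.3·(cos -56.3°, sin -56.3°) = (12.37, -18.55). ∠PEU = 123.6°, so EU runs at -56.3° + (180° − 123.6°) = 0.1000° from the x-axis; with |EU| = 19.9, U = E + 19.9·(cos 0.1000°, sin 0.1000°) = (32.27, -18.52). The perpendicularity gives UD at right angles to EU; with |UD| = 15.5 on the left of EU, D = U + 15.5·(-0.001745, 1.000) = (32.25, -3.018). Then cos ∠PDU = DP·DU / (|DP||DU|), giving 95.45°.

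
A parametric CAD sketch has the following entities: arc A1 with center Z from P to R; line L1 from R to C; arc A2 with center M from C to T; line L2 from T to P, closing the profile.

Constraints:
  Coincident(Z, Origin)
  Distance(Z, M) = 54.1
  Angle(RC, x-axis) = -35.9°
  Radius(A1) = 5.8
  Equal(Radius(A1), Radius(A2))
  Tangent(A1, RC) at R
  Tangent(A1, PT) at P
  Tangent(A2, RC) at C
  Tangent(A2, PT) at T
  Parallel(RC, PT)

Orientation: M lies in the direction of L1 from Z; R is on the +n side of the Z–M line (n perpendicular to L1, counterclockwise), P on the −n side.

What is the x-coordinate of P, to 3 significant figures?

-3.40

Z is at the origin and M lies 54.1 along u from Z, so M = 54.1·u = (43.8, -31.7). Tangency of A1 to both parallel lines with radius 5.8 puts R and P at Z ± 5.8·n: R = (3.40, 4.70), P = (-3.40, -4.70). So P.x = -3.40.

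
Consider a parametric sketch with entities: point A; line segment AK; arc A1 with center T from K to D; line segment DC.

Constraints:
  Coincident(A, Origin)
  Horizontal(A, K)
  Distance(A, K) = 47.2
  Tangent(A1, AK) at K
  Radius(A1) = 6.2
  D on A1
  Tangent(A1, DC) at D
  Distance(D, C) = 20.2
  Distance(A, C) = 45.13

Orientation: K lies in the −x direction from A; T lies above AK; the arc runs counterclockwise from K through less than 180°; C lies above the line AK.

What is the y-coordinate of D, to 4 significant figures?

5.117

A is at the origin; A and K share the same y with |AK| = 47.2 and K on the −x side, so K = (-47.20, 0.000). The tangent condition forces TK to be normal to AK, so T = K + (0, 6.2) = (-47.20, 6.200). Since TD ⟂ DC (tangency), |TC| = √(6.2² + 20.2²) = 21.13 regardless of where D sits on A1. So C lies on both circle(A, 45.13) and circle(T, 21.13); the above-AK intersection is C = (-37.57, 25.01). D is the foot of the tangent from C: D = (-41.10, 5.117).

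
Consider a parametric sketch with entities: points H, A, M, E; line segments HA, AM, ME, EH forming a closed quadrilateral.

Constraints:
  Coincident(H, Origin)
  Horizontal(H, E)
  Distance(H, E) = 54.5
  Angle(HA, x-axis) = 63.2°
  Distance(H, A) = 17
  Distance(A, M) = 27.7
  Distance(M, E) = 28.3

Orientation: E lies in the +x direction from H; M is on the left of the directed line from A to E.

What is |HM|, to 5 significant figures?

40.392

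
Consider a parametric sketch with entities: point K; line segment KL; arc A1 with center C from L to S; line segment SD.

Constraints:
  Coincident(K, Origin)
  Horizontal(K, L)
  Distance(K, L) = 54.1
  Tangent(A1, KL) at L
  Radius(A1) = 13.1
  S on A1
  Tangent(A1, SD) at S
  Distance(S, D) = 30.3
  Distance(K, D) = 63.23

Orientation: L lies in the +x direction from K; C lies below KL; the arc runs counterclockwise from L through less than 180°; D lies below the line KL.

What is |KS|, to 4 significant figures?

43.63

Checks: |KL| = 54.10 ✓; |CS| = 13.10 ✓; ∠(CS, SD) = 90.00° ✓; |SD| = 30.30 ✓; |KD| = 63.23 ✓.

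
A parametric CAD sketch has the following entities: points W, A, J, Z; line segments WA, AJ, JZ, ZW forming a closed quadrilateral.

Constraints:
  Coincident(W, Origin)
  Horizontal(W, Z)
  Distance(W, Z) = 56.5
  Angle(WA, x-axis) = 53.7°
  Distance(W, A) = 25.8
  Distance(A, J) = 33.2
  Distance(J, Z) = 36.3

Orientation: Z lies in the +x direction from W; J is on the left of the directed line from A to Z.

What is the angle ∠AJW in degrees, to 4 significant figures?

12.71°

W is at the origin; WZ is horizontal with |WZ| = 56.5 and Z in +x, so Z = (56.5, 0). WA runs at 53.7° with |WA| = 25.8, so A = (15.27, 20.79). J is determined by |AJ| = 33.2 and |JZ| = 36.3 together: it lies at the intersection of circle(A, 33.2) and circle(Z, 36.3). With |AZ| = 46.17, the foot of the radical line on AZ is 20.75 from A and the perpendicular offset is √(33.2² − 20.75²) = 25.91. Taking the left-of-AZ solution: J = (45.47, 34.58).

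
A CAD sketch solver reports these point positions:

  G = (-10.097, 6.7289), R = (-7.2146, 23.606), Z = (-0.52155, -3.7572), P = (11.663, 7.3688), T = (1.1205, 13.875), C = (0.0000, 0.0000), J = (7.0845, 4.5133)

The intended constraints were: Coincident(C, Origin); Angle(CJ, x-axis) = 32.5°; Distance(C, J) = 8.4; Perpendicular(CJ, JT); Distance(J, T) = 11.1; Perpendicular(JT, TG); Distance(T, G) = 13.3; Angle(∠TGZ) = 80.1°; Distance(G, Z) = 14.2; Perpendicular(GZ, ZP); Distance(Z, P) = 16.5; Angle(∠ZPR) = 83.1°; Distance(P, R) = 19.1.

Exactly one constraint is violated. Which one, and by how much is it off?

Distance(P, R) = 19.1 — off by 5.80.

C = (0.00, 0.00) ✓; CJ at 32.50° ✓; |CJ| = 8.400 ✓; ∠(CJ, JT) = 90.00° ✓; |JT| = 11.10 ✓; ∠(JT, TG) = 90.00° ✓; |TG| = 13.30 ✓; ∠TGZ = 80.10° ✓; |GZ| = 14.20 ✓; ∠(GZ, ZP) = 90.00° ✓; |ZP| = 16.50 ✓; ∠ZPR = 83.10° ✓; |PR| = 24.90 ✗.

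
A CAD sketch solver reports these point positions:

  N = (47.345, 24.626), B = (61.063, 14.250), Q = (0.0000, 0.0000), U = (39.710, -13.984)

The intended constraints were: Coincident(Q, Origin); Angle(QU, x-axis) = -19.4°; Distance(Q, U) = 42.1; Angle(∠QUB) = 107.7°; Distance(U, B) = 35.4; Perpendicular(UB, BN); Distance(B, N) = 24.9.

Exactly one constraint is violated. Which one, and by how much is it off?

Distance(B, N) = 24.9 — off by 7.70.

Q = (0.00, 0.00) ✓; QU at -19.40° ✓; |QU| = 42.10 ✓; ∠QUB = 107.7° ✓; |UB| = 35.40 ✓; ∠(UB, BN) = 90.00° ✓; |BN| = 17.20 ✗.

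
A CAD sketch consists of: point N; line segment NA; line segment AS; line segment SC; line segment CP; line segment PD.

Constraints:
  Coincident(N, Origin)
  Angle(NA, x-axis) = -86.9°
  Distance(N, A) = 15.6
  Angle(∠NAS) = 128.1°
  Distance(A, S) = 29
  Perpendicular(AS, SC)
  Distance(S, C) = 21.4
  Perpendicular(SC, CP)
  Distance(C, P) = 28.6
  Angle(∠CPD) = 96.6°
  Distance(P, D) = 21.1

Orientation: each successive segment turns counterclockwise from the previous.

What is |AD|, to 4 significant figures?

2.072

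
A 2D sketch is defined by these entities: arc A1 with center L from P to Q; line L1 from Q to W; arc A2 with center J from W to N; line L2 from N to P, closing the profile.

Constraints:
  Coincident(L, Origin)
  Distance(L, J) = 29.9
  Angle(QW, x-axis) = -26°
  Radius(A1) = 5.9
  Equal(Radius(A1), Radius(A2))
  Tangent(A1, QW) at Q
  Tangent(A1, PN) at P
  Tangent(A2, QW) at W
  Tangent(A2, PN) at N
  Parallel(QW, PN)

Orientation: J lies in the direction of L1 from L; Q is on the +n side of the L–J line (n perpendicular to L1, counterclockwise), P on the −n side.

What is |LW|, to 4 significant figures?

30.48

The slot axis is L1's direction at -26.0°, so u = (cos -26.0°, sin -26.0°) = (0.8988, -0.4384) and n = (−sin -26.0°, cos -26.0°) = (0.4384, 0.8988). L is at the origin and J lies 29.9 along u from L, so J = 29.9·u = (26.87, -13.11). Tangency of A1 to both parallel lines with radius 5.9 puts Q and P at L ± 5.9·n: Q = (2.586, 5.303), P = (-2.586, -5.303). Equal radii place W and N the same way about J: W = J + 5.9·n = (29.46, -7.804), N = J − 5.9·n = (24.29, -18.41). Then |LW| = |W − L| = 30.48.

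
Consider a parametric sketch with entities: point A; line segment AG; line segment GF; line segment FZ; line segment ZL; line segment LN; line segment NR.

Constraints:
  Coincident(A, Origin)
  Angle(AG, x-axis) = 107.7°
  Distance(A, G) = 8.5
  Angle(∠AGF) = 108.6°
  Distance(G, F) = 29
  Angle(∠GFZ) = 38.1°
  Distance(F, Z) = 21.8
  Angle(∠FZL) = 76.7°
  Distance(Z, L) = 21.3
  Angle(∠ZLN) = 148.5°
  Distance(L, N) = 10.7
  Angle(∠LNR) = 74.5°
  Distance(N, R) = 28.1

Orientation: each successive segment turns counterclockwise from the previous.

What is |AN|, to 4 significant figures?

25.51

A is at the origin; AG runs at 107.7° with length 8.5, so G = (-2.584, 8.098). ∠AGF = 108.6° gives GF at 179.1° from the x-axis; with |GF| = 29.0, F = (-31.58, 8.553). ∠GFZ = 38.1° gives FZ at -39.00° from the x-axis; with |FZ| = 21.8, Z = (-14.64, -5.166). ∠FZL = 76.7° gives ZL at 64.30° from the x-axis; with |ZL| = 21.3, L = (-5.402, 14.03). ∠ZLN = 148.5° gives LN at 95.80° from the x-axis; with |LN| = 10.7, N = (-6.483, 24.67). Then |AN| = |N − A| = 25.51.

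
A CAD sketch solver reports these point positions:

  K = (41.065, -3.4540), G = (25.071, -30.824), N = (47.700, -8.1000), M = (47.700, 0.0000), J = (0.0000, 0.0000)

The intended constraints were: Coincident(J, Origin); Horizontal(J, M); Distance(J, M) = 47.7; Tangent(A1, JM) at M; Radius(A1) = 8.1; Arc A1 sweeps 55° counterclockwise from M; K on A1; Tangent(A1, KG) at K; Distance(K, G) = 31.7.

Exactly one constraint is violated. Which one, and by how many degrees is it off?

Tangent(A1, KG) at K — off by 4.70°.

J = (0.00, 0.00) ✓; J.y = 0.00, M.y = 0.00 ✓; |JM| = 47.70 ✓; ∠(NM, MJ) = 90.00° ✓; |NM| = 8.100 ✓; bearing(N→K) − bearing(N→M) = 55.00° ✓; |NK| = 8.100 ✓; ∠(NK, KG) = 85.30° ✗; |KG| = 31.70 ✓.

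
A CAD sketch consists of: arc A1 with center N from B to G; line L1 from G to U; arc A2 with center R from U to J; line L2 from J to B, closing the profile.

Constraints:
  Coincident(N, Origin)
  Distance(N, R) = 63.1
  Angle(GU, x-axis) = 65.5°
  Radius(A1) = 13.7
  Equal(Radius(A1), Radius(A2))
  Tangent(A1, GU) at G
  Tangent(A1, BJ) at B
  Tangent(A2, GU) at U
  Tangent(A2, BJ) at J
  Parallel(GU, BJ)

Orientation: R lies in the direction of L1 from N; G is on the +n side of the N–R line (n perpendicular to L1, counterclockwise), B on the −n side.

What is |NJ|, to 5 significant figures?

64.570

The slot axis is L1's direction at 65.5°, so u = (cos 65.5°, sin 65.5°) = (0.41469, 0.90996) and n = (−sin 65.5°, cos 65.5°) = (-0.90996, 0.41469). N is at the origin and R lies 63.1 along u from N, so R = 63.1·u = (26.167, 57.419). Tangency of A1 to both parallel lines with radius 13.7 puts G and B at N ± 13.7·n: G = (-12.466, 5.6813), B = (12.466, -5.6813). Equal radii place U and J the same way about R: U = R + 13.7·n = (13.701, 63.100), J = R − 13.7·n = (38.634, 51.737). Then |NJ| = |J − N| = 64.570.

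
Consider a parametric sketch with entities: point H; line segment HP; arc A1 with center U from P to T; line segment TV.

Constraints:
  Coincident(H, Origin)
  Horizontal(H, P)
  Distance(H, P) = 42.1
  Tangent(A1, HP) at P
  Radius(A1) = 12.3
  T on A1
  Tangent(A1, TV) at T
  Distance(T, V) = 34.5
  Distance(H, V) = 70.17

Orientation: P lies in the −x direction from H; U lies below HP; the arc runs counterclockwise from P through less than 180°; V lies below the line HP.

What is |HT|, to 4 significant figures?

55.97

H is at the origin; H and P share the same y with |HP| = 42.1 and P on the −x side, so P = (-42.10, 0.000). A1 meets HP tangentially, so UP is at right angles to HP, so U = P + (0, -12.3) = (-42.10, -12.30). Since UT ⟂ TV (tangency), |UV| = √(12.3² + 34.5²) = 36.63 regardless of where T sits on A1. So V lies on both circle(H, 70.17) and circle(U, 36.63); the below-HP intersection is V = (-51.45, -47.71). T is the foot of the tangent from V: T = (-54.36, -13.34).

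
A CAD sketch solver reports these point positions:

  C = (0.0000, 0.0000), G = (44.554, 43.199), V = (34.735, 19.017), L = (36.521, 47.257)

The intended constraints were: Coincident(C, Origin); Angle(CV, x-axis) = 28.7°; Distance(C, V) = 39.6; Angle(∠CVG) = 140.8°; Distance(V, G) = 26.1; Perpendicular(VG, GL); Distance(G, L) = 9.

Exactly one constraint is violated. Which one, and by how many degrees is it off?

Perpendicular(VG, GL) — off by 4.70°.

C = (0.00, 0.00) ✓; CV at 28.70° ✓; |CV| = 39.60 ✓; ∠CVG = 140.8° ✓; |VG| = 26.10 ✓; ∠(VG, GL) = 85.30° ✗; |GL| = 9.000 ✓.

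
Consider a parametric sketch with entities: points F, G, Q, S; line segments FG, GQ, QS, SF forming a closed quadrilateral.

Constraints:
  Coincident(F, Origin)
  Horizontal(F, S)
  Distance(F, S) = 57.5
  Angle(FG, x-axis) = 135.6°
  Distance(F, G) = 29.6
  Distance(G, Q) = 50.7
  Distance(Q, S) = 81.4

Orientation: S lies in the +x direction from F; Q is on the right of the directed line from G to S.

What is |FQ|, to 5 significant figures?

35.012

F is at the origin; FS is horizontal with |FS| = 57.5 and S in +x, so S = (57.5, 0). FG runs at 135.6° with |FG| = 29.6, so G = (-21.148, 20.710). Q is determined by |GQ| = 50.7 and |QS| = 81.4 together: it lies at the intersection of circle(G, 50.7) and circle(S, 81.4). With |GS| = 81.329, the foot of the radical line on GS is 15.732 from G and the perpendicular offset is √(50.7² − 15.732²) = 48.197. Taking the right-of-GS solution: Q = (-18.208, -29.905).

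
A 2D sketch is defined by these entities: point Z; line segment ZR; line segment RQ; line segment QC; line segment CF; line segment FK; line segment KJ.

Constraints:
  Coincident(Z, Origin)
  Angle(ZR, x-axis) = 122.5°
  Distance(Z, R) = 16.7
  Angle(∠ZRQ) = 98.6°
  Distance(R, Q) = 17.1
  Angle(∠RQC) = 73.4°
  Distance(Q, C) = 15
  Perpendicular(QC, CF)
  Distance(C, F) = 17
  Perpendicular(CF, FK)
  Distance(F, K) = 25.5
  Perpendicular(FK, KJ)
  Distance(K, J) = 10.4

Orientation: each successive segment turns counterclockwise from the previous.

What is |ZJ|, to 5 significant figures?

32.784

Z is at the origin; ZR runs at 122.5° with length 16.7, so R = (-8.9729, 14.085). ∠ZRQ = 98.6° gives RQ at -156.10° from the x-axis; with |RQ| = 17.1, Q = (-24.607, 7.1567). ∠RQC = 73.4° gives QC at -49.500° from the x-axis; with |QC| = 15.0, C = (-14.865, -4.2494). The perpendicularity gives CF at right angles to QC, so CF runs at 40.500°; with |CF| = 17.0, F = (-1.9380, 6.7912). CF is perpendicular to FK, so FK runs at 130.50°; with |FK| = 25.5, K = (-18.499, 26.182). FK ⟂ KJ, so KJ runs at -139.50°; with |KJ| = 10.4, J = (-26.407, 19.427). Then |ZJ| = |J − Z| = 32.784.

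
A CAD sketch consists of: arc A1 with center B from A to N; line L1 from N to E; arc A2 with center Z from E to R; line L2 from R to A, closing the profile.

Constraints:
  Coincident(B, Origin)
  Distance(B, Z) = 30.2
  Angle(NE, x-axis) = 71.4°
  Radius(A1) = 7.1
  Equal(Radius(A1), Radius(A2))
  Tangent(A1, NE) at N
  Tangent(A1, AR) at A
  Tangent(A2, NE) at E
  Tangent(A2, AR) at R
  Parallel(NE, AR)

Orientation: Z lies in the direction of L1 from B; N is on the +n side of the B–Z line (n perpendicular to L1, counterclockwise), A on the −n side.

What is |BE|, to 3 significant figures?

31.0

Tangency of A1 to both parallel lines with radius 7.1 puts N and A at B ± 7.1·n: N = (-6.73, 2.26), A = (6.73, -2.26). Equal radii place E and R the same way about Z: E = Z + 7.1·n = (2.90, 30.9), R = Z − 7.1·n = (16.4, 26.4). Then |BE| = |E − B| = 31.0.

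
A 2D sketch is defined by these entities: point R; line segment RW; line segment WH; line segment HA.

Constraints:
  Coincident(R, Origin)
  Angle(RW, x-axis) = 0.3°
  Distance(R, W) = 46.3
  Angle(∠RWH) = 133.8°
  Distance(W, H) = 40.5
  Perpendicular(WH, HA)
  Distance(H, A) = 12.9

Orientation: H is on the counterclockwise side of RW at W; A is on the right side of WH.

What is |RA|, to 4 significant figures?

86.07

R is at the origin; RW runs at 0.3° with length 46.3, so W = 46.3·(cos 0.3°, sin 0.3°) = (46.30, 0.2424). ∠RWH = 133.8°, so WH runs at 0.3° + (180° − 133.8°) = 46.50° from the x-axis; with |WH| = 40.5, H = W + 40.5·(cos 46.50°, sin 46.50°) = (74.18, 29.62). WH is perpendicular to HA; with |HA| = 12.9 on the right of WH, A = H + 12.9·(0.7254, -0.6884) = (83.54, 20.74). Then |RA| = |A − R| = 86.07.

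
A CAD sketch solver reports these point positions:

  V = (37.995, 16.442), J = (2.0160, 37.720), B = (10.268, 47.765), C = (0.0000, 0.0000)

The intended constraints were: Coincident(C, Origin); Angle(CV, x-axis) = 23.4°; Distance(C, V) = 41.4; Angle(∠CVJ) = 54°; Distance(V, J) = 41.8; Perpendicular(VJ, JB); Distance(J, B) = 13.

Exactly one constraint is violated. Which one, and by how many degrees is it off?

Perpendicular(VJ, JB) — off by 8.80°.

C = (0.00, 0.00) ✓; CV at 23.40° ✓; |CV| = 41.40 ✓; ∠CVJ = 54.00° ✓; |VJ| = 41.80 ✓; ∠(VJ, JB) = 98.80° ✗; |JB| = 13.00 ✓.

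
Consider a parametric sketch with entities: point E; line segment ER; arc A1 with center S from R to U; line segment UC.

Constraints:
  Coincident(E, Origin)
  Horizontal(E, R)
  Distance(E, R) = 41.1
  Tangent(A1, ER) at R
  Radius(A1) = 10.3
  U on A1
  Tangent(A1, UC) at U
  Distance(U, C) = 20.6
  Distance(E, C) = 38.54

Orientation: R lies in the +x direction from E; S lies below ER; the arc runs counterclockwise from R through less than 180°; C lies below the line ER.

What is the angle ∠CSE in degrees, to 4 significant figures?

64.49°

Checks: E = (0.00, 0.00) ✓; |SU| = 10.30 ✓; ∠(SU, UC) = 90.00° ✓; |UC| = 20.60 ✓; |EC| = 38.54 ✓.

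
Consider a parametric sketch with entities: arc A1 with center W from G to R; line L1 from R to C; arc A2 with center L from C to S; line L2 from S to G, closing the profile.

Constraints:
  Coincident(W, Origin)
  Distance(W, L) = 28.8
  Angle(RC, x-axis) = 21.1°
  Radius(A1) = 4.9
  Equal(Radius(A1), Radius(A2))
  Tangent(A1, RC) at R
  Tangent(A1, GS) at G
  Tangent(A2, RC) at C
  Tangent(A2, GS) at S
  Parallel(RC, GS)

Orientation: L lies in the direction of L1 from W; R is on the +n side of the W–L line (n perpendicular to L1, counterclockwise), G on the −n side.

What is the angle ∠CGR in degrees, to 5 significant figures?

71.208°

Tangency of A1 to both parallel lines with radius 4.9 puts R and G at W ± 4.9·n: R = (-1.7640, 4.5715), G = (1.7640, -4.5715). Equal radii place C and S the same way about L: C = L + 4.9·n = (25.105, 14.939), S = L − 4.9·n = (28.633, 5.7964). Then cos ∠CGR = GC·GR / (|GC||GR|), giving 71.208°.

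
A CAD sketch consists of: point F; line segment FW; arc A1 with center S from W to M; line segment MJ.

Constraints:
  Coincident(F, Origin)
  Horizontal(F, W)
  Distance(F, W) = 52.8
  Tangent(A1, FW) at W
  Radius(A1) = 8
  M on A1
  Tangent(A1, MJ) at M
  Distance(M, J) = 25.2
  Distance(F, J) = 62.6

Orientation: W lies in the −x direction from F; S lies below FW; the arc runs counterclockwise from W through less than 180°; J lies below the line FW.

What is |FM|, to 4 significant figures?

61.29

Checks: |SM| = 8.000 ✓; ∠(SM, MJ) = 90.00° ✓; |MJ| = 25.20 ✓; |FJ| = 62.60 ✓.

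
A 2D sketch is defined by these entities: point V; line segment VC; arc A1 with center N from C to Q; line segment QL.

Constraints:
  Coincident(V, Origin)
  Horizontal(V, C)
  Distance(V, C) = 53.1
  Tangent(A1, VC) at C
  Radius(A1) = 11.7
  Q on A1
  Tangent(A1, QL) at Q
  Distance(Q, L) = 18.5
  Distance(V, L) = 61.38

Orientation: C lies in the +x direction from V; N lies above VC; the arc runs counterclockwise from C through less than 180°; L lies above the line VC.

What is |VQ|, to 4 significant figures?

65.22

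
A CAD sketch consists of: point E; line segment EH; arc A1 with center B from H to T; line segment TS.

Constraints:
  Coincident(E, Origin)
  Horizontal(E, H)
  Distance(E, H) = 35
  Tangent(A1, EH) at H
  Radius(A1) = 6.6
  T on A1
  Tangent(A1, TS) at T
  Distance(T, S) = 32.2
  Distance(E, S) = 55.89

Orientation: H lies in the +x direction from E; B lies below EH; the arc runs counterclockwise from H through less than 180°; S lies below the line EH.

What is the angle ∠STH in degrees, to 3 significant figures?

125°

Checks: ∠(BH, HE) = 90.00° ✓; |BT| = 6.600 ✓; ∠(BT, TS) = 90.00° ✓; |TS| = 32.20 ✓; |ES| = 55.89 ✓.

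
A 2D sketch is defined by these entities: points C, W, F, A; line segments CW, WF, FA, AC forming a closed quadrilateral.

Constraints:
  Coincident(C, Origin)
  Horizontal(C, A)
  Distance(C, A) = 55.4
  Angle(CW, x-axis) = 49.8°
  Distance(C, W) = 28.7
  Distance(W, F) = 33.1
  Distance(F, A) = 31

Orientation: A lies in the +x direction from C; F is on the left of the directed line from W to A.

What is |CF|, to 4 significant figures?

59.02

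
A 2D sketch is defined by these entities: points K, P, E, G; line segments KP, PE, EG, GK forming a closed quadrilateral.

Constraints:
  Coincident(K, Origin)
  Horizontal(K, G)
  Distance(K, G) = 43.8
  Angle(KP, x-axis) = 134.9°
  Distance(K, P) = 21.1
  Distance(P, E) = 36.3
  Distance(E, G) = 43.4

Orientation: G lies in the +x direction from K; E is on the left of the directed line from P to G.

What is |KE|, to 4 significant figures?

37.29

Checks: |PE| = 36.30 ✓; |EG| = 43.40 ✓.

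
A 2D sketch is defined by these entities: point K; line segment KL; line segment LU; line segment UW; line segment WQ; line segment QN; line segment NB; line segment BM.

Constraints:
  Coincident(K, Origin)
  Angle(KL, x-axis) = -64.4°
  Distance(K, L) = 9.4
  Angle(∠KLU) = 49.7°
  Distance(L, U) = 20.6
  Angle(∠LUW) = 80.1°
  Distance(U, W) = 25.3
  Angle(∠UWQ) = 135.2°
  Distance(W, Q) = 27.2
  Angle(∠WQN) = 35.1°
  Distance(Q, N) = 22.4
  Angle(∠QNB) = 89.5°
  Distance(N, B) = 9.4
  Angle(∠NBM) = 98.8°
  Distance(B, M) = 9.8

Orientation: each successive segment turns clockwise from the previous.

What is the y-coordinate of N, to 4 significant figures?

10.82

∠UWQ = 135.2° gives WQ at 20.60° from the x-axis; with |WQ| = 27.2, Q = (20.13, 29.32). ∠WQN = 35.1° gives QN at -124.3° from the x-axis; with |QN| = 22.4, N = (7.506, 10.82). So N.y = 10.82.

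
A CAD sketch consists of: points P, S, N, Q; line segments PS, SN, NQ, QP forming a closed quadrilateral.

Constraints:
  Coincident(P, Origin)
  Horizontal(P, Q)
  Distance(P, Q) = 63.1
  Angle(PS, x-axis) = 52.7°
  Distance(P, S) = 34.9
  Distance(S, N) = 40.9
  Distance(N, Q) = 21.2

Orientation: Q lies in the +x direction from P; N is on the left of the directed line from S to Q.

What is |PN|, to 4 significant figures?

65.04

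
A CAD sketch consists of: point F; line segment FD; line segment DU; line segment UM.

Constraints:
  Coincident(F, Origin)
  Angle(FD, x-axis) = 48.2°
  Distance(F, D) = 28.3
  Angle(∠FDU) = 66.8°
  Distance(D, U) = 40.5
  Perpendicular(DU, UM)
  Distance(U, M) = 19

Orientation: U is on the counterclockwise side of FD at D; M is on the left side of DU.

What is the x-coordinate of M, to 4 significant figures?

-25.58

∠FDU = 66.8°, so DU runs at 48.2° + (180° − 66.8°) = 161.4° from the x-axis; with |DU| = 40.5, U = D + 40.5·(cos 161.4°, sin 161.4°) = (-19.52, 34.01). The perpendicularity gives UM at right angles to DU; with |UM| = 19.0 on the left of DU, M = U + 19.0·(-0.3190, -0.9478) = (-25.58, 16.01). So M.x = -25.58.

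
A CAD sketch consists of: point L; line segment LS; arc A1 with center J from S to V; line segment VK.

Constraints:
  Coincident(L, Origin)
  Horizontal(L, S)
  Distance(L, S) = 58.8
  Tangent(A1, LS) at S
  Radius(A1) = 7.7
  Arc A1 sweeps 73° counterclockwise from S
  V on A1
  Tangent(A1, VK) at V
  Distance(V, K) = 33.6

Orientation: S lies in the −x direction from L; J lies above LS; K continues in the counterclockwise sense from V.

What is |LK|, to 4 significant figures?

56.07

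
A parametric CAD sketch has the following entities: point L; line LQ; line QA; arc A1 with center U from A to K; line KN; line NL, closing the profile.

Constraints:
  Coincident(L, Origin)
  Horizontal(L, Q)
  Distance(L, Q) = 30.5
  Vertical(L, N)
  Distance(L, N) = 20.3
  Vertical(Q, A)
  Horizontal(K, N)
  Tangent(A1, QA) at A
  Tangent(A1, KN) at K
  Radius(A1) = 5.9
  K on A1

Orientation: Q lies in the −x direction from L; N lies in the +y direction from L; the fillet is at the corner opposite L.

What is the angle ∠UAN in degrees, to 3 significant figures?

10.9°

L is at the origin; L and Q share the same y with |LQ| = 30.5 and Q on the −x side, so Q = (-30.5, 0.00). LN is vertical with |LN| = 20.3 and N on the +y side, so N = (0.00, 20.3). The virtual corner opposite L is at (-30.5, 20.3). Tangency of A1 to QA means the radius UA is perpendicular to QA and A1 meets KN tangentially, so UK is at right angles to KN, with radius 5.9, so the center U sits 5.9 in from both sides at U = (-24.6, 14.4). That places the tangent points at A = (-30.5, 14.4) on QA and K = (-24.6, 20.3) on KN. Then cos ∠UAN = AU·AN / (|AU||AN|), giving 10.9°.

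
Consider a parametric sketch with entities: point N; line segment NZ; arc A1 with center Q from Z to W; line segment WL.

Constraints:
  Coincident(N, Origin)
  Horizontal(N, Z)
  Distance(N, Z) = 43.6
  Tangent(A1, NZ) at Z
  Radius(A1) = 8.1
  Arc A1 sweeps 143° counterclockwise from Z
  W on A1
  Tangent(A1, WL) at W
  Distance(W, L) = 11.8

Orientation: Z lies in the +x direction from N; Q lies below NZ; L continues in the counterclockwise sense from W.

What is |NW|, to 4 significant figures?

41.38

N is at the origin; NZ is horizontal with |NZ| = 43.6 and Z on the +x side, so Z = (43.60, 0.000). The tangent condition forces QZ to be normal to NZ, so Q = Z + (0, -8.1) = (43.60, -8.100). On A1, Z sits at bearing 90° from Q; a 143° counterclockwise sweep puts W at bearing 233°, so W = Q + 8.1·(cos 233°, sin 233°) = (38.73, -14.57). Then |NW| = |W − N| = 41.38.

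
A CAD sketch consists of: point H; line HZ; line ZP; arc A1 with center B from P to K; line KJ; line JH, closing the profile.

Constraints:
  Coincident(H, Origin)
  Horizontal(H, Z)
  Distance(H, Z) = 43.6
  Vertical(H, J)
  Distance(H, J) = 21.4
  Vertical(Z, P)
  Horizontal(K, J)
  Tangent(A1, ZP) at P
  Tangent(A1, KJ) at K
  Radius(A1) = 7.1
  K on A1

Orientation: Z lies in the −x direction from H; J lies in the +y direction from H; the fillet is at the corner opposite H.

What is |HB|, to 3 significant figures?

39.2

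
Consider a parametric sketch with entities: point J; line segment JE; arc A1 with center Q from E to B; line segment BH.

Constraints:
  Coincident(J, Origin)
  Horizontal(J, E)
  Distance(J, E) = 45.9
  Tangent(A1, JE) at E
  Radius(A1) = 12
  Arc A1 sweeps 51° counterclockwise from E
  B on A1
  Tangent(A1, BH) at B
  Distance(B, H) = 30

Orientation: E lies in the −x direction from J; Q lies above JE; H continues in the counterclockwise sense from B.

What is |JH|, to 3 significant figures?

32.9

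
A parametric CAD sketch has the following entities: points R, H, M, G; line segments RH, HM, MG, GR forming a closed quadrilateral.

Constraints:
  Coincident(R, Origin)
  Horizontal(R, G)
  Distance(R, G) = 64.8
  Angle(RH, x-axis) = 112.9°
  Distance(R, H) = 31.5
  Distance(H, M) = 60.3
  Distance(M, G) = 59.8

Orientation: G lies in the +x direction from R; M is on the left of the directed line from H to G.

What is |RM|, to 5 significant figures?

69.444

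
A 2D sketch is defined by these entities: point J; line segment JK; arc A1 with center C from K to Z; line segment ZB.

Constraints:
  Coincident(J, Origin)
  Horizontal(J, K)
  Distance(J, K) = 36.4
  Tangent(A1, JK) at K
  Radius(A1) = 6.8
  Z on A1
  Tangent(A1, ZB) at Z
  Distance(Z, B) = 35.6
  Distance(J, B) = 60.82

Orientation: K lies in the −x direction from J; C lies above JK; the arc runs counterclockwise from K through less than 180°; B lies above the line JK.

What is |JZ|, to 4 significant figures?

31.55

Checks: |CZ| = 6.800 ✓; ∠(CZ, ZB) = 90.00° ✓; |ZB| = 35.60 ✓; |JB| = 60.82 ✓.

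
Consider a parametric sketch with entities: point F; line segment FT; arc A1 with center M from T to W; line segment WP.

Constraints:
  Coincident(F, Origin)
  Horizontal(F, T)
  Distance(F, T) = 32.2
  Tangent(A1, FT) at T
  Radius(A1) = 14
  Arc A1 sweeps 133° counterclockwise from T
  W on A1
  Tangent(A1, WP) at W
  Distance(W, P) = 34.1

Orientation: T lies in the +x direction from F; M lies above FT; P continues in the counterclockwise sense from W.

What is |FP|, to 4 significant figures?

52.14

On A1, T sits at bearing -90° from M; a 133° counterclockwise sweep puts W at bearing 43°, so W = M + 14.0·(cos 43°, sin 43°) = (42.44, 23.55). Tangency of A1 to WP means the radius MW is perpendicular to WP, so WP runs along (−sin 43°, cos 43°); with |WP| = 34.1, P = (19.18, 48.49). Then |FP| = |P − F| = 52.14.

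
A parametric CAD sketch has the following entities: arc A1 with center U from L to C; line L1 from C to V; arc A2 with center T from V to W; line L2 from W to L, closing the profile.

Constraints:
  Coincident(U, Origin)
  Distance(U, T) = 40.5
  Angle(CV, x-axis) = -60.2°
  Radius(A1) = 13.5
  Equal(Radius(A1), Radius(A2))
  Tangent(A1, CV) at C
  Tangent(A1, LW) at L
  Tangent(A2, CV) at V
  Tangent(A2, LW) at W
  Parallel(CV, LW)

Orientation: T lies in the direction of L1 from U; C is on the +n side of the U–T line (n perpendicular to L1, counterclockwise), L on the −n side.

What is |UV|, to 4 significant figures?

42.69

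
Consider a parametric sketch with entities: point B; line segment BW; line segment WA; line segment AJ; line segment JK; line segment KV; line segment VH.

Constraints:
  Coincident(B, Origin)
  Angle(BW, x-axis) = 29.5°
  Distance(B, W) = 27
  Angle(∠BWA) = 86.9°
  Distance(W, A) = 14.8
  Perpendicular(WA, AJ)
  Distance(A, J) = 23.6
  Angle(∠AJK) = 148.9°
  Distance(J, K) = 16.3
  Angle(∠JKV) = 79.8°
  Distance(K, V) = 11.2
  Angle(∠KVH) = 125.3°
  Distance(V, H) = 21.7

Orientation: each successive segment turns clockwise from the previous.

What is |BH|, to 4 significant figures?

18.42

B is at the origin; BW runs at 29.5° with length 27.0, so W = (23.50, 13.30). ∠BWA = 86.9° gives WA at -63.60° from the x-axis; with |WA| = 14.8, A = (30.08, 0.03890). WA ⟂ AJ, so AJ runs at -153.6°; with |AJ| = 23.6, J = (8.941, -10.45). ∠AJK = 148.9° gives JK at 175.3° from the x-axis; with |JK| = 16.3, K = (-7.304, -9.119). ∠JKV = 79.8° gives KV at 75.10° from the x-axis; with |KV| = 11.2, V = (-4.424, 1.705). ∠KVH = 125.3° gives VH at 20.40° from the x-axis; with |VH| = 21.7, H = (15.92, 9.269). Then |BH| = |H − B| = 18.42.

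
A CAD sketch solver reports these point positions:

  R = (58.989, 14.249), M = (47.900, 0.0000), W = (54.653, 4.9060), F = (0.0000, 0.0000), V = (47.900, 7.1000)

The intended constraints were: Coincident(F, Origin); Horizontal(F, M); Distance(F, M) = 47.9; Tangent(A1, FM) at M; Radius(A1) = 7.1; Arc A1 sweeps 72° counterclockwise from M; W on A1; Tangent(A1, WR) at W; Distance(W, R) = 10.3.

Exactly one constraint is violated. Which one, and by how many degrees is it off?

Tangent(A1, WR) at W — off by 6.90°.

F = (0.00, 0.00) ✓; F.y = 0.00, M.y = 0.00 ✓; |FM| = 47.90 ✓; ∠(VM, MF) = 90.00° ✓; |VM| = 7.100 ✓; bearing(V→W) − bearing(V→M) = 72.00° ✓; |VW| = 7.100 ✓; ∠(VW, WR) = 96.90° ✗; |WR| = 10.30 ✓.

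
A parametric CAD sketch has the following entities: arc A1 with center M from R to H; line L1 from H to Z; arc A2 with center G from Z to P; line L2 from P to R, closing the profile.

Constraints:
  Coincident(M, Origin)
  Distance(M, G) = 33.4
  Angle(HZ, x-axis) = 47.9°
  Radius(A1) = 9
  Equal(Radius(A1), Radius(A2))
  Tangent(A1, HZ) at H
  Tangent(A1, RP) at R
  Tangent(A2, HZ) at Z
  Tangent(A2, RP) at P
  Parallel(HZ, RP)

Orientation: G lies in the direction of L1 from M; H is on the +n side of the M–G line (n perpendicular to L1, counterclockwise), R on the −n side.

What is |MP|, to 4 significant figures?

34.59

Tangency of A1 to both parallel lines with radius 9.0 puts H and R at M ± 9.0·n: H = (-6.678, 6.034), R = (6.678, -6.034). Equal radii place Z and P the same way about G: Z = G + 9.0·n = (15.71, 30.82), P = G − 9.0·n = (29.07, 18.75). Then |MP| = |P − M| = 34.59.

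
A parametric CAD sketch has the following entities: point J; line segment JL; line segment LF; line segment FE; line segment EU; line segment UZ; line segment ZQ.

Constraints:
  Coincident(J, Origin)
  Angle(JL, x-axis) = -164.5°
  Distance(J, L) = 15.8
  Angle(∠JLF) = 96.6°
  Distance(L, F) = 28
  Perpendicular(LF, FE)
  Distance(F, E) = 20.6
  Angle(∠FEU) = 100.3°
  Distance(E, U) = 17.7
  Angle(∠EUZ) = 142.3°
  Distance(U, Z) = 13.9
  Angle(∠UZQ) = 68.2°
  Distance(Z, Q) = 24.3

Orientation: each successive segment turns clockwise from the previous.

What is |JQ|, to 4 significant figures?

23.29

J is at the origin; JL runs at -164.5° with length 15.8, so L = (-15.23, -4.222). ∠JLF = 96.6° gives LF at 112.1° from the x-axis; with |LF| = 28.0, F = (-25.76, 21.72). The perpendicularity gives FE at right angles to LF, so FE runs at 22.10°; with |FE| = 20.6, E = (-6.673, 29.47). ∠FEU = 100.3° gives EU at -57.60° from the x-axis; with |EU| = 17.7, U = (2.811, 14.53). ∠EUZ = 142.3° gives UZ at -95.30° from the x-axis; with |UZ| = 13.9, Z = (1.527, 0.6855). ∠UZQ = 68.2° gives ZQ at 152.9° from the x-axis; with |ZQ| = 24.3, Q = (-20.11, 11.76). Then |JQ| = |Q − J| = 23.29.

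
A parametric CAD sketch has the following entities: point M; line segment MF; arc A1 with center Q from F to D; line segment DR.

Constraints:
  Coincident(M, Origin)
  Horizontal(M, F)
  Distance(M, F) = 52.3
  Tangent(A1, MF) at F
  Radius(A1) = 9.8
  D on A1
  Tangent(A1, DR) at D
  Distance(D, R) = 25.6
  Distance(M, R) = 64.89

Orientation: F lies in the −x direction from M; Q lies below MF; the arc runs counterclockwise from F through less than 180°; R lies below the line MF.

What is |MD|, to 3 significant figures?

62.9

M is at the origin; MF is horizontal with |MF| = 52.3 and F on the −x side, so F = (-52.3, 0.00). The tangent condition forces QF to be normal to MF, so Q = F + (0, -9.8) = (-52.3, -9.80). Since QD ⟂ DR (tangency), |QR| = √(9.8² + 25.6²) = 27.4 regardless of where D sits on A1. So R lies on both circle(M, 64.89) and circle(Q, 27.4); the below-MF intersection is R = (-53.2, -37.2). D is the foot of the tangent from R: D = (-61.6, -13.0).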